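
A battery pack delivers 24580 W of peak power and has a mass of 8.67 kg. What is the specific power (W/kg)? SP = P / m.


SP = P / m = 24580 / 8.67 = 2835 W/kg

2835 W/kg


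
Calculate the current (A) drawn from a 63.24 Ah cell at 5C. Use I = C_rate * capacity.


At 5C: I = 5 * 63.24 Ah = 316.2 A

316.2 A


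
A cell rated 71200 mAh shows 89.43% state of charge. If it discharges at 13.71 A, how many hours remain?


Convert: C_total = 71200 mAh = 71.2 Ah
Step 1: remaining = SOC/100 * C_total = 89.43/100 * 71.2 = 63.674 Ah
Step 2: t = remaining / I = 63.674 / 13.71 = 4.644 hr

4.644 hr


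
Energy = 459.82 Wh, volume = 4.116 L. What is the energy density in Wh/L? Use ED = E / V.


Volumetric ED = 459.82 Wh / 4.116 L = 111.7 Wh/L

111.7 Wh/L


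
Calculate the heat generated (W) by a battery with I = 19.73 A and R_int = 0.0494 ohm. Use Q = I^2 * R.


Q = I^2 * R = 19.73^2 * 0.0494 = 19.23 W

19.23 W


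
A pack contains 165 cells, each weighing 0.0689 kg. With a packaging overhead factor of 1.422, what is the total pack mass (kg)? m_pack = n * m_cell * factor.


Cell mass sum = 165 * 0.0689 = 11.369 kg
With overhead 1.422: m_pack = 11.369 * 1.422 = 16.17 kg

16.17 kg


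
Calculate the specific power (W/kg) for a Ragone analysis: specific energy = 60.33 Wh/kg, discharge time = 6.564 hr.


Specific power = 60.33 Wh/kg / 6.564 hr = 9.191 W/kg

9.191 W/kg


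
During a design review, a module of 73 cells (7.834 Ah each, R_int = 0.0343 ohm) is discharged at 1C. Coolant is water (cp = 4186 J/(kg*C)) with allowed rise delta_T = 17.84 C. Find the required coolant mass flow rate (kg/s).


Step 1: I = 1 * 7.834 = 7.834 A
Step 2: Q_cell = I^2 * R = 7.834^2 * 0.0343 = 2.105 W
Step 3: Q_total = 73 * 2.105 = 153.67 W
Step 4: m_dot = Q_total / (cp * dT) = 153.67 / (4186 * 17.84) = 0.002058 kg/s

0.002058 kg/s


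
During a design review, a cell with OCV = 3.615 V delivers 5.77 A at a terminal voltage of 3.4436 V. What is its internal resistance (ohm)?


R = (OCV - V) / I = (3.615 - 3.4436) / 5.77 = 0.02971 ohm

0.02971 ohm


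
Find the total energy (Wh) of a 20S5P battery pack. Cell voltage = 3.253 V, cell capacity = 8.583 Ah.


V_pack = 20 * 3.253 = 65.06 V
C_pack = 5 * 8.583 = 42.915 Ah
E = V_pack * C_pack = 65.06 * 42.915 = 2792 Wh

2792 Wh


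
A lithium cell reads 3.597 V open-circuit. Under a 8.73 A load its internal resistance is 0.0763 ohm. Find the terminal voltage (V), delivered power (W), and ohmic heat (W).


Step 1: V_terminal = OCV - I*R = 3.597 - 8.73 * 0.0763 = 2.9309 V
Step 2: P_out = V_terminal * I = 2.9309 * 8.73 = 25.59 W
Step 3: Q = I^2 * R = 8.73^2 * 0.0763 = 5.815 W

V=2.9309 V, P=25.59 W, Q=5.815 W


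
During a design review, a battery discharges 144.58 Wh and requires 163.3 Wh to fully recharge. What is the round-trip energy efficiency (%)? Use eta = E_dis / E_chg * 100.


Round-trip efficiency = 144.58/163.3 * 100% = 88.54%

88.54%


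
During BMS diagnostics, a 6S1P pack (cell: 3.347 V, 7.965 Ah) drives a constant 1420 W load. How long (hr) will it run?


Step 1: E_pack = Ns * V_cell * Np * C_cell = 6 * 3.347 * 1 * 7.965 = 159.95 Wh
Step 2: t = E_pack / P = 159.95 / 1420 = 0.1126 hr

0.1126 hr


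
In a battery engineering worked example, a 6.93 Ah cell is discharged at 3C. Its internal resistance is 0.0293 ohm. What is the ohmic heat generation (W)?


Step 1: I = C_rate * capacity = 3 * 6.93 = 20.79 A
Step 2: Q = I^2 * R = 20.79^2 * 0.0293 = 432.22 * 0.0293 = 12.66 W

12.66 W


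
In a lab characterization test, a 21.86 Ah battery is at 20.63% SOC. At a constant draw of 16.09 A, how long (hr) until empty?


Step 1: remaining = SOC/100 * C_total = 20.63/100 * 21.86 = 4.5097 Ah
Step 2: t = remaining / I = 4.5097 / 16.09 = 0.2803 hr

0.2803 hr


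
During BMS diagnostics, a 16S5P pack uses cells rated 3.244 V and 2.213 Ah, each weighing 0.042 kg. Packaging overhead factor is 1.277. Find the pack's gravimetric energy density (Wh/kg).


Step 1: V_pack = 16 * 3.244 = 51.904 V
Step 2: C_pack = 5 * 2.213 = 11.065 Ah
Step 3: E_pack = V_pack * C_pack = 51.904 * 11.065 = 574.32 Wh
Step 4: m_pack = 16 * 5 * 0.042 * 1.277 = 4.2907 kg
Step 5: ED = E_pack / m_pack = 574.32 / 4.2907 = 133.9 Wh/kg

133.9 Wh/kg


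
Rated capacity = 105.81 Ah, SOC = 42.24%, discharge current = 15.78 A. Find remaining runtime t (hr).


Step 1: remaining = SOC/100 * C_total = 42.24/100 * 105.81 = 44.694 Ah
Step 2: t = remaining / I = 44.694 / 15.78 = 2.832 hr

2.832 hr


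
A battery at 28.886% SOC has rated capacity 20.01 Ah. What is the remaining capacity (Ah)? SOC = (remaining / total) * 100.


remaining = SOC / 100 * total = 28.886 / 100 * 20.01 = 5.780 Ah

5.780 Ah


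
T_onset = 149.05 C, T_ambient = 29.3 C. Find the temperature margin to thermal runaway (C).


Safety margin = 149.05 C - 29.3 C = 119.75 C

119.75 C


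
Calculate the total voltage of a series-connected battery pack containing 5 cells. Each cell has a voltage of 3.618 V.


V_pack = n * V_cell = 5 * 3.618 = 18.09 V

18.09 V


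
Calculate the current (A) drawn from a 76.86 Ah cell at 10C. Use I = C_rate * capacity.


I = C_rate * capacity = 10 * 76.86 = 768.6 A

768.6 A


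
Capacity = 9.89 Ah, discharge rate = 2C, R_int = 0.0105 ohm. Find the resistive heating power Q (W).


Step 1: I = C_rate * capacity = 2 * 9.89 = 19.78 A
Step 2: Q = I^2 * R = 19.78^2 * 0.0105 = 391.25 * 0.0105 = 4.108 W

4.108 W


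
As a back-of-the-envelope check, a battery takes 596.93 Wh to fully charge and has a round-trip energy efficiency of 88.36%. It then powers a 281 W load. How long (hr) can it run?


Step 1: E_discharge = eta/100 * E_charge = 88.36/100 * 596.93 = 527.45 Wh
Step 2: t = E_discharge / P = 527.45 / 281 = 1.877 hr

1.877 hr


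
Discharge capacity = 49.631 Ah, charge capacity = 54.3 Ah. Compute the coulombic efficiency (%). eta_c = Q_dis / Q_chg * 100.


eta_c = Q_dis / Q_chg * 100 = 49.631 / 54.3 * 100 = 91.40%

91.40%


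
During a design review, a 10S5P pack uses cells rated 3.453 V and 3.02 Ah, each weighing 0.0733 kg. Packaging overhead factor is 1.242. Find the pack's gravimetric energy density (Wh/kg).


Step 1: V_pack = 10 * 3.453 = 34.53 V
Step 2: C_pack = 5 * 3.02 = 15.1 Ah
Step 3: E_pack = V_pack * C_pack = 34.53 * 15.1 = 521.4 Wh
Step 4: m_pack = 10 * 5 * 0.0733 * 1.242 = 4.5519 kg
Step 5: ED = E_pack / m_pack = 521.4 / 4.5519 = 114.5 Wh/kg

114.5 Wh/kg


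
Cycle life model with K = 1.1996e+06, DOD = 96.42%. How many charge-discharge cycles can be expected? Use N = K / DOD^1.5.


DOD^1.5 = 946.78
N = K / DOD^1.5 = 1.1996e+06 / 946.78 = 1267

1267 cycles


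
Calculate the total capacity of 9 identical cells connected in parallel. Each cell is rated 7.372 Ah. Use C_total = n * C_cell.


C_total = 9 * 7.372 = 66.348 Ah

66.348 Ah


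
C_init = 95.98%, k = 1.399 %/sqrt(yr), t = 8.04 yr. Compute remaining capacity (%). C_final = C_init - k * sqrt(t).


sqrt(t) = sqrt(8.04) = 2.8355
C_final = 95.98 - 1.399 * 2.8355 = 92.01%

92.01%


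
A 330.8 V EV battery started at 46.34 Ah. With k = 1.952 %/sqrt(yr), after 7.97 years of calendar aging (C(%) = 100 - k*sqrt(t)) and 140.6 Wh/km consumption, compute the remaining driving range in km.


Step 1: capacity retention = 100 - 1.952 * sqrt(7.97) = 100 - 1.952 * 2.8231 = 94.489%
Step 2: C_now = 46.34 * 94.489/100 = 43.786 Ah
Step 3: E_pack = V * C_now = 330.8 * 43.786 = 14484 Wh
Step 4: range = E_pack / consumption = 14484 / 140.6 = 103.0 km

103.0 km


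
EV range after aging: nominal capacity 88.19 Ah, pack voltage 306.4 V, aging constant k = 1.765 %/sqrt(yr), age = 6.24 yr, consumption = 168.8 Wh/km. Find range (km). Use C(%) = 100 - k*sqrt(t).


Step 1: capacity retention = 100 - 1.765 * sqrt(6.24) = 100 - 1.765 * 2.498 = 95.591%
Step 2: C_now = 88.19 * 95.591/100 = 84.302 Ah
Step 3: E_pack = V * C_now = 306.4 * 84.302 = 25830 Wh
Step 4: range = E_pack / consumption = 25830 / 168.8 = 153.0 km

153.0 km


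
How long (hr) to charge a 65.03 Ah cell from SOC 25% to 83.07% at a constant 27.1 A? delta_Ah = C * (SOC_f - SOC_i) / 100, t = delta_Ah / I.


delta_Ah = 65.03 * (83.07 - 25) / 100 = 37.763 Ah
t = delta_Ah / I = 37.763 / 27.1 = 1.393 hr

1.393 hr


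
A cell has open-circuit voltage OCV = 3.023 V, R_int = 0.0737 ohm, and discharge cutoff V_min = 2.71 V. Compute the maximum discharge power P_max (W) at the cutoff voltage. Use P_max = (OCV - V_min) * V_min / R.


dV = OCV - V_min = 0.313 V (so I_max = dV / R)
P_max = dV * V_min / R = 0.313 * 2.71 / 0.0737 = 11.51 W

11.51 W


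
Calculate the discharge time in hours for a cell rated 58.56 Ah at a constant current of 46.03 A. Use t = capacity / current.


t = capacity / current = 58.56 / 46.03 = 1.272 hr

1.272 hr


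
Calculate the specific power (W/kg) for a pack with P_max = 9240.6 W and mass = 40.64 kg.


Specific power = 9240.6 W / 40.64 kg = 227.4 W/kg

227.4 W/kg


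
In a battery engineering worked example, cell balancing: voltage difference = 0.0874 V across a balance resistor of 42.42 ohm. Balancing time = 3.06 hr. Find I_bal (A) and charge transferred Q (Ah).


I_bal = dV / R = 0.0874 / 42.42 = 0.0020603 A
Q = I_bal * t = 0.0020603 * 3.06 = 0.006305 Ah

I=0.0020603 A, Q=0.006305 Ah


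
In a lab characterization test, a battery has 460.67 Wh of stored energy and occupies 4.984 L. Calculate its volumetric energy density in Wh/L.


ED = E / V = 460.67 / 4.984 = 92.43 Wh/L

92.43 Wh/L


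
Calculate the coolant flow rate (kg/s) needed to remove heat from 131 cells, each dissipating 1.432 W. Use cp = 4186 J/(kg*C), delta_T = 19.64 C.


Step 1: Total heat Q = 131 * 1.432 W = 187.59 W
Step 2: denom = cp * dT = 4186 * 19.64 = 82213
Step 3: m_dot = 187.59 / 82213 = 0.002282 kg/s

0.002282 kg/s


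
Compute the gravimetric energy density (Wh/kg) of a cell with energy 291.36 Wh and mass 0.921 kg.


ED = E / m = 291.36 / 0.921 = 316.4 Wh/kg

316.4 Wh/kg


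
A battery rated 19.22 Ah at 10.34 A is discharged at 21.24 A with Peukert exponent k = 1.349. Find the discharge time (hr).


t_rated = C / I_rated = 19.22 / 10.34 = 1.8588 hr
(I_rated/I)^k = (0.48682)^1.349 = 0.37867
t = t_rated * (I_rated/I)^k = 1.8588 * 0.37867 = 0.7039 hr

0.7039 hr


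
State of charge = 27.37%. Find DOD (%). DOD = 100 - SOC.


Complement of SOC: DOD = 100% - 27.37% = 72.63%

72.63%


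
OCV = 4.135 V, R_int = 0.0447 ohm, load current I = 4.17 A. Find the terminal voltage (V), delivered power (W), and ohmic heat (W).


Step 1: V_terminal = OCV - I*R = 4.135 - 4.17 * 0.0447 = 3.9486 V
Step 2: P_out = V_terminal * I = 3.9486 * 4.17 = 16.47 W
Step 3: Q = I^2 * R = 4.17^2 * 0.0447 = 0.7773 W

V=3.9486 V, P=16.47 W, Q=0.7773 W


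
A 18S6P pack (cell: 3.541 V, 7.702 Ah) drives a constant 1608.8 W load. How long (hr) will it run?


Step 1: E_pack = Ns * V_cell * Np * C_cell = 18 * 3.541 * 6 * 7.702 = 2945.5 Wh
Step 2: t = E_pack / P = 2945.5 / 1608.8 = 1.831 hr

1.831 hr


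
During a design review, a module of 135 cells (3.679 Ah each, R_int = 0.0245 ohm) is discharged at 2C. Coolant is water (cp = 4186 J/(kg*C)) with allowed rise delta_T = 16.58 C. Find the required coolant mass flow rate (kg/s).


Step 1: I = 2 * 3.679 = 7.358 A
Step 2: Q_cell = I^2 * R = 7.358^2 * 0.0245 = 1.3264 W
Step 3: Q_total = 135 * 1.3264 = 179.06 W
Step 4: m_dot = Q_total / (cp * dT) = 179.06 / (4186 * 16.58) = 0.002580 kg/s

0.002580 kg/s


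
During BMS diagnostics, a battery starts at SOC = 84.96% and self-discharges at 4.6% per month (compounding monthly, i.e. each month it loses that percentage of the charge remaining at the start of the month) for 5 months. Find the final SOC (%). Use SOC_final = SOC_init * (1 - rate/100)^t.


decay = (1 - 4.6/100)^5 = 0.79021
SOC_final = 84.96 * 0.79021 = 67.14%

67.14%


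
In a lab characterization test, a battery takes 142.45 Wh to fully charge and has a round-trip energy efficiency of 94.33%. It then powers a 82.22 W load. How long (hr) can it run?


Step 1: E_discharge = eta/100 * E_charge = 94.33/100 * 142.45 = 134.37 Wh
Step 2: t = E_discharge / P = 134.37 / 82.22 = 1.634 hr

1.634 hr


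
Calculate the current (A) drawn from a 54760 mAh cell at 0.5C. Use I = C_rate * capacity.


Convert: capacity = 54760 mAh = 54.76 Ah
I = C_rate * capacity = 0.5 * 54.76 = 27.38 A

27.38 A


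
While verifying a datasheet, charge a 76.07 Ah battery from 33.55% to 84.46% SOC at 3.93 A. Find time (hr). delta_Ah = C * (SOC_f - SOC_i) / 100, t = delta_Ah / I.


Step 1: dSOC = 84.46% - 33.55% = 50.91%
Step 2: delta_Ah = 76.07 * 50.91 / 100 = 38.727 Ah
Step 3: t = 38.727 / 3.93 = 9.854 hr

9.854 hr


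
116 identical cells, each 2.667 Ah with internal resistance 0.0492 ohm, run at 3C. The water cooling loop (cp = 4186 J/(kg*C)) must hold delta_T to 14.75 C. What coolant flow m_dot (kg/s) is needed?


Step 1: I = 3 * 2.667 = 8.001 A
Step 2: Q_cell = I^2 * R = 8.001^2 * 0.0492 = 3.1496 W
Step 3: Q_total = 116 * 3.1496 = 365.35 W
Step 4: m_dot = Q_total / (cp * dT) = 365.35 / (4186 * 14.75) = 0.005917 kg/s

0.005917 kg/s


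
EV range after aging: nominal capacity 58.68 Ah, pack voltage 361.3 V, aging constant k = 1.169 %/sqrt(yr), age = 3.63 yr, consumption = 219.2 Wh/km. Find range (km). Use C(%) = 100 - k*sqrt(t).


Step 1: capacity retention = 100 - 1.169 * sqrt(3.63) = 100 - 1.169 * 1.9053 = 97.773%
Step 2: C_now = 58.68 * 97.773/100 = 57.373 Ah
Step 3: E_pack = V * C_now = 361.3 * 57.373 = 20729 Wh
Step 4: range = E_pack / consumption = 20729 / 219.2 = 94.57 km

94.57 km


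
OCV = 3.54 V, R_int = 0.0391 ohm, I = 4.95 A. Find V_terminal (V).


IR drop = 4.95 * 0.0391 = 0.19355 V
V = 3.54 - 0.19355 = 3.346 V

3.346 V


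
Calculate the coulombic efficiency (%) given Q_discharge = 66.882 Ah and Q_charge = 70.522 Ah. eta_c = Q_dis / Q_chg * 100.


eta_c = Q_dis / Q_chg * 100 = 66.882 / 70.522 * 100 = 94.84%

94.84%


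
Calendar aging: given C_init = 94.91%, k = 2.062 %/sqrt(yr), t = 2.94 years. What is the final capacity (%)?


sqrt(t) = sqrt(2.94) = 1.7146
C_final = 94.91 - 2.062 * 1.7146 = 91.37%

91.37%


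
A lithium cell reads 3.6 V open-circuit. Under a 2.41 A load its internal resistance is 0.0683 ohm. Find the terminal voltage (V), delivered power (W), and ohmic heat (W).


Step 1: V_terminal = OCV - I*R = 3.6 - 2.41 * 0.0683 = 3.4354 V
Step 2: P_out = V_terminal * I = 3.4354 * 2.41 = 8.279 W
Step 3: Q = I^2 * R = 2.41^2 * 0.0683 = 0.3967 W

V=3.4354 V, P=8.279 W, Q=0.3967 W


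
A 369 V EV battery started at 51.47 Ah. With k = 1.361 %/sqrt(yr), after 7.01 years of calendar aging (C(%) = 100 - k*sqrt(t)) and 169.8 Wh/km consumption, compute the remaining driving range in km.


Step 1: capacity retention = 100 - 1.361 * sqrt(7.01) = 100 - 1.361 * 2.6476 = 96.397%
Step 2: C_now = 51.47 * 96.397/100 = 49.616 Ah
Step 3: E_pack = V * C_now = 369 * 49.616 = 18308 Wh
Step 4: range = E_pack / consumption = 18308 / 169.8 = 107.8 km

107.8 km


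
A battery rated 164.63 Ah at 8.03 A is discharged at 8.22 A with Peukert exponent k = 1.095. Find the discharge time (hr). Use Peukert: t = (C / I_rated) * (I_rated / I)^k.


Step 1: t_rated = C / I_rated = 164.63 / 8.03 = 20.502 hr
Step 2: ratio = 8.03 / 8.22 = 0.97689
Step 3: ratio^k = 0.97689^1.095 = 0.97472
Step 4: t = t_rated * ratio^k = 20.502 * 0.97472 = 19.98 hr

19.98 hr


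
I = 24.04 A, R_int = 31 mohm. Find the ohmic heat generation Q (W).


Convert: R = 31 mohm = 0.031 ohm
I^2 = 577.92
Q = 577.92 * 0.031 = 17.92 W

17.92 W


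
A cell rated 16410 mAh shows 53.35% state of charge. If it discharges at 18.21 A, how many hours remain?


Convert: C_total = 16410 mAh = 16.41 Ah
Step 1: remaining = SOC/100 * C_total = 53.35/100 * 16.41 = 8.7547 Ah
Step 2: t = remaining / I = 8.7547 / 18.21 = 0.4808 hr

0.4808 hr


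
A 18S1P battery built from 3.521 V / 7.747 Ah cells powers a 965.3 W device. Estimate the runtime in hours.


Step 1: E_pack = Ns * V_cell * Np * C_cell = 18 * 3.521 * 1 * 7.747 = 490.99 Wh
Step 2: t = E_pack / P = 490.99 / 965.3 = 0.5086 hr

0.5086 hr


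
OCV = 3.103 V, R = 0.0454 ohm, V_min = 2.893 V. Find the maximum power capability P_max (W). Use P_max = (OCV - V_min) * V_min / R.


P_max = (OCV - V_min) * V_min / R = (3.103 - 2.893) * 2.893 / 0.0454 = 0.21 * 2.893 / 0.0454 = 13.38 W

13.38 W


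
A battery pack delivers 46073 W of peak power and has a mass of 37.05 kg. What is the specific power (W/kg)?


Specific power = 46073 W / 37.05 kg = 1244 W/kg

1244 W/kg


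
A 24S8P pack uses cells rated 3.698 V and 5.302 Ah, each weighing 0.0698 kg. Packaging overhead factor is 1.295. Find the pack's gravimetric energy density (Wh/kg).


Step 1: V_pack = 24 * 3.698 = 88.752 V
Step 2: C_pack = 8 * 5.302 = 42.416 Ah
Step 3: E_pack = V_pack * C_pack = 88.752 * 42.416 = 3764.5 Wh
Step 4: m_pack = 24 * 8 * 0.0698 * 1.295 = 17.355 kg
Step 5: ED = E_pack / m_pack = 3764.5 / 17.355 = 216.9 Wh/kg

216.9 Wh/kg


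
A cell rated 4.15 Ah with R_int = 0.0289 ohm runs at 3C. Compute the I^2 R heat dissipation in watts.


Step 1: I = C_rate * capacity = 3 * 4.15 = 12.45 A
Step 2: Q = I^2 * R = 12.45^2 * 0.0289 = 155 * 0.0289 = 4.480 W

4.480 W


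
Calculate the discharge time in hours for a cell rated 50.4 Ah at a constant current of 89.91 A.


Runtime = 50.4 Ah / 89.91 A = 0.5606 hr

0.5606 hr


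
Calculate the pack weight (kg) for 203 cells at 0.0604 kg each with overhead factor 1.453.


m_pack = n * m_cell * overhead = 203 * 0.0604 * 1.453 = 17.82 kg

17.82 kg


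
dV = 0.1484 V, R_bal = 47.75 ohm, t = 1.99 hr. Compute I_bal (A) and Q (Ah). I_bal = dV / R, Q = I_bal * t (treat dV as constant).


First, Ohm's law: I_bal = 0.1484 V / 47.75 ohm = 0.0031079 A
Then Q = I * t = 0.0031079 A * 1.99 hr = 0.006185 Ah

I=0.0031079 A, Q=0.006185 Ah


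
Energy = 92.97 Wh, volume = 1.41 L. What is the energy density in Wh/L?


Volumetric ED = 92.97 Wh / 1.41 L = 65.94 Wh/L

65.94 Wh/L


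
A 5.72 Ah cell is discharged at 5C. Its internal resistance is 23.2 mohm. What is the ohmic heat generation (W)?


Convert: R = 23.2 mohm = 0.0232 ohm
Step 1: I = C_rate * capacity = 5 * 5.72 = 28.6 A
Step 2: Q = I^2 * R = 28.6^2 * 0.0232 = 817.96 * 0.0232 = 18.98 W

18.98 W


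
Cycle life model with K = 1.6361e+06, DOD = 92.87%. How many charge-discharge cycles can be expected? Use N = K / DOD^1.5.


DOD^1.5 = 894.98
N = K / DOD^1.5 = 1.6361e+06 / 894.98 = 1828

1828 cycles


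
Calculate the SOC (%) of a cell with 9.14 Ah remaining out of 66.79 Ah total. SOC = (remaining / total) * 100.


SOC = (remaining / total) * 100 = (9.14 / 66.79) * 100 = 13.68%

13.68%


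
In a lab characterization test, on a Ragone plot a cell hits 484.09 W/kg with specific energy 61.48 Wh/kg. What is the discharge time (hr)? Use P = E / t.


t = E / P = 61.48 / 484.09 = 0.1270 hr

0.1270 hr


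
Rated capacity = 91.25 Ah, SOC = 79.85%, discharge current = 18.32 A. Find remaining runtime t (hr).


Step 1: remaining = SOC/100 * C_total = 79.85/100 * 91.25 = 72.863 Ah
Step 2: t = remaining / I = 72.863 / 18.32 = 3.977 hr

3.977 hr


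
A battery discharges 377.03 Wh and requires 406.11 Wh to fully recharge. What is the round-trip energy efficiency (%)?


eta_e = E_dis / E_chg * 100 = 377.03 / 406.11 * 100 = 92.84%

92.84%


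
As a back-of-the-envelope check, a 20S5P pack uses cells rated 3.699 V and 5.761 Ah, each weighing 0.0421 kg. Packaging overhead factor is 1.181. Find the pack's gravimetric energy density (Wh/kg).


Step 1: V_pack = 20 * 3.699 = 73.98 V
Step 2: C_pack = 5 * 5.761 = 28.805 Ah
Step 3: E_pack = V_pack * C_pack = 73.98 * 28.805 = 2131 Wh
Step 4: m_pack = 20 * 5 * 0.0421 * 1.181 = 4.972 kg
Step 5: ED = E_pack / m_pack = 2131 / 4.972 = 428.6 Wh/kg

428.6 Wh/kg


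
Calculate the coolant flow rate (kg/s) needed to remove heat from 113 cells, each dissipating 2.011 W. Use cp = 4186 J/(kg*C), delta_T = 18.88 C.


Step 1: Total heat Q = 113 * 2.011 W = 227.24 W
Step 2: denom = cp * dT = 4186 * 18.88 = 79032
Step 3: m_dot = 227.24 / 79032 = 0.002875 kg/s

0.002875 kg/s


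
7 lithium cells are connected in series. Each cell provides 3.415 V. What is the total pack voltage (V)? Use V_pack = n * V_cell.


V_pack = n * V_cell = 7 * 3.415 = 23.905 V

23.905 V


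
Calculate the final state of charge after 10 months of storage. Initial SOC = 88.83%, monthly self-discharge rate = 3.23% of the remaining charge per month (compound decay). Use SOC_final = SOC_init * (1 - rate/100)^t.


Monthly retention factor = 1 - 3.23/100 = 0.9677
Over 10 months: factor^10 = 0.72012
SOC_final = 88.83 * 0.72012 = 63.97%

63.97%


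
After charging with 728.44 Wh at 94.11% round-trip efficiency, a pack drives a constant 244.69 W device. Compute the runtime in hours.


Step 1: E_discharge = eta/100 * E_charge = 94.11/100 * 728.44 = 685.53 Wh
Step 2: t = E_discharge / P = 685.53 / 244.69 = 2.802 hr

2.802 hr


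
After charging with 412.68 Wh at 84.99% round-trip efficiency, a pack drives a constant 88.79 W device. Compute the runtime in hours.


Step 1: E_discharge = eta/100 * E_charge = 84.99/100 * 412.68 = 350.74 Wh
Step 2: t = E_discharge / P = 350.74 / 88.79 = 3.950 hr

3.950 hr


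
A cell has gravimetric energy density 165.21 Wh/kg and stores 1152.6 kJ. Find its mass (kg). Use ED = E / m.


Convert: E = 1152.6 kJ = 320.17 Wh
m = E / ED = 320.17 / 165.21 = 1.938 kg

1.938 kg


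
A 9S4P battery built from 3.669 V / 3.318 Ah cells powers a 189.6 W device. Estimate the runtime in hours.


Step 1: E_pack = Ns * V_cell * Np * C_cell = 9 * 3.669 * 4 * 3.318 = 438.25 Wh
Step 2: t = E_pack / P = 438.25 / 189.6 = 2.311 hr

2.311 hr


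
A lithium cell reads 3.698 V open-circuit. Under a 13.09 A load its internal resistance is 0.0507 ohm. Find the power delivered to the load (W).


Step 1: V_terminal = OCV - I*R = 3.698 - 13.09 * 0.0507 = 3.0343 V
Step 2: P_out = V_terminal * I = 3.0343 * 13.09 = 39.72 W

39.72 W


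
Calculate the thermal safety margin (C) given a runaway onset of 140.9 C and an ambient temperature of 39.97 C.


margin = T_onset - T_ambient = 140.9 - 39.97 = 100.93 C

100.93 C


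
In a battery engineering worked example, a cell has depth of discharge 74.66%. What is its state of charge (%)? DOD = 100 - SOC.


SOC = 100 - DOD = 100 - 74.66 = 25.34%

25.34%


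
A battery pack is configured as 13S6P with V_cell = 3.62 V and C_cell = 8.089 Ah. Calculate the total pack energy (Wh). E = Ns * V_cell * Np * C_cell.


V_pack = 13 * 3.62 = 47.06 V
C_pack = 6 * 8.089 = 48.534 Ah
E = V_pack * C_pack = 47.06 * 48.534 = 2284 Wh

2284 Wh


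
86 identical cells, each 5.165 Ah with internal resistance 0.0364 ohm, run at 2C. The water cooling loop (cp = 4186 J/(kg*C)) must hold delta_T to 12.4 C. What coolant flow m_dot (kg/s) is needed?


Step 1: I = 2 * 5.165 = 10.33 A
Step 2: Q_cell = I^2 * R = 10.33^2 * 0.0364 = 3.8842 W
Step 3: Q_total = 86 * 3.8842 = 334.04 W
Step 4: m_dot = Q_total / (cp * dT) = 334.04 / (4186 * 12.4) = 0.006435 kg/s

0.006435 kg/s


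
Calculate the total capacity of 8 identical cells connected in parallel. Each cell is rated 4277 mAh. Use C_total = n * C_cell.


Convert: C_cell = 4277 mAh = 4.277 Ah
C_total = 8 * 4.277 = 34.216 Ah

34.216 Ah


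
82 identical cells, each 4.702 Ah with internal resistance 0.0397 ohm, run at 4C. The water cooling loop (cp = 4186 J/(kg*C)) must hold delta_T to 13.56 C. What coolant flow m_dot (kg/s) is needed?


Step 1: I = 4 * 4.702 = 18.808 A
Step 2: Q_cell = I^2 * R = 18.808^2 * 0.0397 = 14.044 W
Step 3: Q_total = 82 * 14.044 = 1151.6 W
Step 4: m_dot = Q_total / (cp * dT) = 1151.6 / (4186 * 13.56) = 0.02029 kg/s

0.02029 kg/s


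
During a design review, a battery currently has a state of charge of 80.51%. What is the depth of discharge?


Complement of SOC: DOD = 100% - 80.51% = 19.49%

19.49%


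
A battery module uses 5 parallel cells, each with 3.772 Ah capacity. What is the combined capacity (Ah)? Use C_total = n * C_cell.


Parallel capacities add: 5 * 3.772 Ah = 18.86 Ah

18.86 Ah


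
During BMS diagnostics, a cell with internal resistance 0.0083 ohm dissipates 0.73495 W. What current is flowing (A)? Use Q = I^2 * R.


I = sqrt(Q / R) = sqrt(0.73495 / 0.0083) = sqrt(88.548) = 9.410 A

9.410 A


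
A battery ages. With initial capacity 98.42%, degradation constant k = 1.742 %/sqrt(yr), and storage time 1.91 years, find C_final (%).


Step 1: sqrt(1.91 yr) = 1.382
Step 2: drop = 1.742 * 1.382 = 2.4074
Step 3: C_final = 98.42 - 2.4074 = 96.01%

96.01%


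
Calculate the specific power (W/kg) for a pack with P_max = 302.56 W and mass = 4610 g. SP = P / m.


Convert: m = 4610 g = 4.61 kg
SP = P / m = 302.56 / 4.61 = 65.63 W/kg

65.63 W/kg


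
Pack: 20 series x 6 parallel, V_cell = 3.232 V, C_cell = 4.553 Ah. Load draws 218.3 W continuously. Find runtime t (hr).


Step 1: E_pack = Ns * V_cell * Np * C_cell = 20 * 3.232 * 6 * 4.553 = 1765.8 Wh
Step 2: t = E_pack / P = 1765.8 / 218.3 = 8.089 hr

8.089 hr


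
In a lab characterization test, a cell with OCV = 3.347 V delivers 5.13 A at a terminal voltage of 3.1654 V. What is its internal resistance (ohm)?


R = (OCV - V) / I = (3.347 - 3.1654) / 5.13 = 0.03540 ohm

0.03540 ohm


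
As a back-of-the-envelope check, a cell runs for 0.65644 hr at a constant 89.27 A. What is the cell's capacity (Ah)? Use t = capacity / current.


C = I * t = 89.27 * 0.65644 = 58.60 Ah

58.60 Ah


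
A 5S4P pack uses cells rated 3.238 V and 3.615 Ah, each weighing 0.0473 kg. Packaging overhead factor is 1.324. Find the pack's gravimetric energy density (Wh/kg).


Step 1: V_pack = 5 * 3.238 = 16.19 V
Step 2: C_pack = 4 * 3.615 = 14.46 Ah
Step 3: E_pack = V_pack * C_pack = 16.19 * 14.46 = 234.11 Wh
Step 4: m_pack = 5 * 4 * 0.0473 * 1.324 = 1.2525 kg
Step 5: ED = E_pack / m_pack = 234.11 / 1.2525 = 186.9 Wh/kg

186.9 Wh/kg


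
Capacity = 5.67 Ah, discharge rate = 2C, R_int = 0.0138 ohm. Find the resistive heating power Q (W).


Step 1: I = C_rate * capacity = 2 * 5.67 = 11.34 A
Step 2: Q = I^2 * R = 11.34^2 * 0.0138 = 128.6 * 0.0138 = 1.775 W

1.775 W


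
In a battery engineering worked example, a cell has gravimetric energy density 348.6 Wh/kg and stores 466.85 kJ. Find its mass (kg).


Convert: E = 466.85 kJ = 129.68 Wh
m = E / ED = 129.68 / 348.6 = 0.3720 kg

0.3720 kg


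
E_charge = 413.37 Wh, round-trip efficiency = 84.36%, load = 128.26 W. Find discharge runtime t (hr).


Step 1: E_discharge = eta/100 * E_charge = 84.36/100 * 413.37 = 348.72 Wh
Step 2: t = E_discharge / P = 348.72 / 128.26 = 2.719 hr

2.719 hr


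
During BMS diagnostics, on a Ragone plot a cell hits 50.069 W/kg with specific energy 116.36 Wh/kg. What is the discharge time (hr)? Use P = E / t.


t = E / P = 116.36 / 50.069 = 2.324 hr

2.324 hr


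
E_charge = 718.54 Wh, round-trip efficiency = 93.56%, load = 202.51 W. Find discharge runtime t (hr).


Step 1: E_discharge = eta/100 * E_charge = 93.56/100 * 718.54 = 672.27 Wh
Step 2: t = E_discharge / P = 672.27 / 202.51 = 3.320 hr

3.320 hr


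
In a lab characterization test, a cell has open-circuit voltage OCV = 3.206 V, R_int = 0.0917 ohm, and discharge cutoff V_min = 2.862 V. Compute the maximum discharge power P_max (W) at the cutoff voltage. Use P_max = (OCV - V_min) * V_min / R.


dV = OCV - V_min = 0.344 V (so I_max = dV / R)
P_max = dV * V_min / R = 0.344 * 2.862 / 0.0917 = 10.74 W

10.74 W


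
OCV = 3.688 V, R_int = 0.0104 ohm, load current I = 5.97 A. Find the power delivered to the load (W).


Step 1: V_terminal = OCV - I*R = 3.688 - 5.97 * 0.0104 = 3.6259 V
Step 2: P_out = V_terminal * I = 3.6259 * 5.97 = 21.65 W

21.65 W


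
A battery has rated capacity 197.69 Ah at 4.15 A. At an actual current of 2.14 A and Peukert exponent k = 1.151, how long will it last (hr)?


t_rated = C / I_rated = 197.69 / 4.15 = 47.636 hr
(I_rated/I)^k = (1.9393)^1.151 = 2.1433
t = t_rated * (I_rated/I)^k = 47.636 * 2.1433 = 102.1 hr

102.1 hr


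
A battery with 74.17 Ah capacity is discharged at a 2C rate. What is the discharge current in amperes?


I = C_rate * capacity = 2 * 74.17 = 148.34 A

148.34 A


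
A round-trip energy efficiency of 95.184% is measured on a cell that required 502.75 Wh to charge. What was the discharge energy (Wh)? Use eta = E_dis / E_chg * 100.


E_dis = eta/100 * E_chg = 95.184/100 * 502.75 = 478.5 Wh

478.5 Wh


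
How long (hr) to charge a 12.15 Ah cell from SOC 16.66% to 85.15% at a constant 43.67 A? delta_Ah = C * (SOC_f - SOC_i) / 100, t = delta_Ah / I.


Step 1: dSOC = 85.15% - 16.66% = 68.49%
Step 2: delta_Ah = 12.15 * 68.49 / 100 = 8.3215 Ah
Step 3: t = 8.3215 / 43.67 = 0.1906 hr

0.1906 hr


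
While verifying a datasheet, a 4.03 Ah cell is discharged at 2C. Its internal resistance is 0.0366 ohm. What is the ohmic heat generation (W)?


Step 1: I = C_rate * capacity = 2 * 4.03 = 8.06 A
Step 2: Q = I^2 * R = 8.06^2 * 0.0366 = 64.964 * 0.0366 = 2.378 W

2.378 W


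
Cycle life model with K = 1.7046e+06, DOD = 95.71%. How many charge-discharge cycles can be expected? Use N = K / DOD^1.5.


DOD^1.5 = 936.35
N = K / DOD^1.5 = 1.7046e+06 / 936.35 = 1820

1820 cycles


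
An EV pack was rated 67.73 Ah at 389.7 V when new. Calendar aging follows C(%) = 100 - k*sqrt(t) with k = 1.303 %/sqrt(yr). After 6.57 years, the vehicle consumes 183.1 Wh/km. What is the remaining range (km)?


Step 1: capacity retention = 100 - 1.303 * sqrt(6.57) = 100 - 1.303 * 2.5632 = 96.66%
Step 2: C_now = 67.73 * 96.66/100 = 65.468 Ah
Step 3: E_pack = V * C_now = 389.7 * 65.468 = 25513 Wh
Step 4: range = E_pack / consumption = 25513 / 183.1 = 139.3 km

139.3 km


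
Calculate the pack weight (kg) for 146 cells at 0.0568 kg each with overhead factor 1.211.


m_pack = n * m_cell * overhead = 146 * 0.0568 * 1.211 = 10.04 kg

10.04 kg


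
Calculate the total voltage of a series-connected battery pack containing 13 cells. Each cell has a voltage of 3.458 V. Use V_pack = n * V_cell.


V_pack = n * V_cell = 13 * 3.458 = 44.954 V

44.954 V


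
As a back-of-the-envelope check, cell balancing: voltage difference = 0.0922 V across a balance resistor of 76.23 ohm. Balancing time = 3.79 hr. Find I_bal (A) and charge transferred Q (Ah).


I_bal = dV / R = 0.0922 / 76.23 = 0.0012095 A
Q = I_bal * t = 0.0012095 * 3.79 = 0.004584 Ah

I=0.0012095 A, Q=0.004584 Ah


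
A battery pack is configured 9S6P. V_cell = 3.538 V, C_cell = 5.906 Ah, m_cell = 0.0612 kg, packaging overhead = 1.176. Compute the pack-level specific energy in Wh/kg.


Step 1: V_pack = 9 * 3.538 = 31.842 V
Step 2: C_pack = 6 * 5.906 = 35.436 Ah
Step 3: E_pack = V_pack * C_pack = 31.842 * 35.436 = 1128.4 Wh
Step 4: m_pack = 9 * 6 * 0.0612 * 1.176 = 3.8864 kg
Step 5: ED = E_pack / m_pack = 1128.4 / 3.8864 = 290.3 Wh/kg

290.3 Wh/kg


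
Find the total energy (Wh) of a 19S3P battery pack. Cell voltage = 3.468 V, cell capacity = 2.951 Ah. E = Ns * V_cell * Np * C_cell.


E = Ns * Vcell * Np * Ccell = 19 * 3.468 * 3 * 2.951 = 583.3 Wh

583.3 Wh


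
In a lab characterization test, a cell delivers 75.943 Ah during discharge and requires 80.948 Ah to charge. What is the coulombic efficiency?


Coulombic efficiency = 75.943/80.948 * 100% = 93.82%

93.82%


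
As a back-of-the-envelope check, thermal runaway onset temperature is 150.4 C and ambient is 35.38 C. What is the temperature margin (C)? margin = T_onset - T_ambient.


margin = T_onset - T_ambient = 150.4 - 35.38 = 115.02 C

115.02 C


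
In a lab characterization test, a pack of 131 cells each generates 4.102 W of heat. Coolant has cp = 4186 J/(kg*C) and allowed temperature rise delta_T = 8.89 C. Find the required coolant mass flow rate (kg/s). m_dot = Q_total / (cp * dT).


Step 1: Total heat Q = 131 * 4.102 W = 537.36 W
Step 2: denom = cp * dT = 4186 * 8.89 = 37214
Step 3: m_dot = 537.36 / 37214 = 0.01444 kg/s

0.01444 kg/s


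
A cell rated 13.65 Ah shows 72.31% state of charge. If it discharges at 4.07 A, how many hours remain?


Step 1: remaining = SOC/100 * C_total = 72.31/100 * 13.65 = 9.8703 Ah
Step 2: t = remaining / I = 9.8703 / 4.07 = 2.425 hr

2.425 hr


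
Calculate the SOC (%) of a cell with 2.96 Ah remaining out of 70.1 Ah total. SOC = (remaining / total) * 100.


SOC = (remaining / total) * 100 = (2.96 / 70.1) * 100 = 4.223%

4.223%


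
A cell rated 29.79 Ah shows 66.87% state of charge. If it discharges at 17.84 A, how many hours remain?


Step 1: remaining = SOC/100 * C_total = 66.87/100 * 29.79 = 19.921 Ah
Step 2: t = remaining / I = 19.921 / 17.84 = 1.117 hr

1.117 hr


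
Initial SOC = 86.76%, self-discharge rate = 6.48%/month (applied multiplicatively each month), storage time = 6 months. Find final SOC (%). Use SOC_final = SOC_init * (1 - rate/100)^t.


Monthly retention factor = 1 - 6.48/100 = 0.9352
Over 6 months: factor^6 = 0.669
SOC_final = 86.76 * 0.669 = 58.04%

58.04%


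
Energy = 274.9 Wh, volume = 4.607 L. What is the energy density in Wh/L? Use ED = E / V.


ED = E / V = 274.9 / 4.607 = 59.67 Wh/L

59.67 Wh/L


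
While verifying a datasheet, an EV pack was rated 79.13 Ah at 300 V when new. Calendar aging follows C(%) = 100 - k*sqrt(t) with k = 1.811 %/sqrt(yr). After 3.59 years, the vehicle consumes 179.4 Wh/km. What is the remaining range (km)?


Step 1: capacity retention = 100 - 1.811 * sqrt(3.59) = 100 - 1.811 * 1.8947 = 96.569%
Step 2: C_now = 79.13 * 96.569/100 = 76.415 Ah
Step 3: E_pack = V * C_now = 300 * 76.415 = 22925 Wh
Step 4: range = E_pack / consumption = 22925 / 179.4 = 127.8 km

127.8 km


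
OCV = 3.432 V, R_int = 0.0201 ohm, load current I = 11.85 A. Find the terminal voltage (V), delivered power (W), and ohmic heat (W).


Step 1: V_terminal = OCV - I*R = 3.432 - 11.85 * 0.0201 = 3.1938 V
Step 2: P_out = V_terminal * I = 3.1938 * 11.85 = 37.85 W
Step 3: Q = I^2 * R = 11.85^2 * 0.0201 = 2.822 W

V=3.1938 V, P=37.85 W, Q=2.822 W


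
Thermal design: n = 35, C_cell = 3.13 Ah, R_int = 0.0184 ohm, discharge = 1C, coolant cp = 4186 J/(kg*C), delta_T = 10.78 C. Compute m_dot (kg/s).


Step 1: I = 1 * 3.13 = 3.13 A
Step 2: Q_cell = I^2 * R = 3.13^2 * 0.0184 = 0.18026 W
Step 3: Q_total = 35 * 0.18026 = 6.3091 W
Step 4: m_dot = Q_total / (cp * dT) = 6.3091 / (4186 * 10.78) = 1.398e-04 kg/s

1.398e-04 kg/s


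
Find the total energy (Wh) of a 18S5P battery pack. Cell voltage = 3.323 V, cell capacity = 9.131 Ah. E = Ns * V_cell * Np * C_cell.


E = Ns * Vcell * Np * Ccell = 18 * 3.323 * 5 * 9.131 = 2731 Wh

2731 Wh


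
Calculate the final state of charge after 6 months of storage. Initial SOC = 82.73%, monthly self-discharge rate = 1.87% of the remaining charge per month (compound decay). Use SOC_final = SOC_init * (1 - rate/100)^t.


Monthly retention factor = 1 - 1.87/100 = 0.9813
Over 6 months: factor^6 = 0.89292
SOC_final = 82.73 * 0.89292 = 73.87%

73.87%


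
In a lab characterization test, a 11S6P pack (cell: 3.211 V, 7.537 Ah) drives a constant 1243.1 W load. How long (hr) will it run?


Step 1: E_pack = Ns * V_cell * Np * C_cell = 11 * 3.211 * 6 * 7.537 = 1597.3 Wh
Step 2: t = E_pack / P = 1597.3 / 1243.1 = 1.285 hr

1.285 hr


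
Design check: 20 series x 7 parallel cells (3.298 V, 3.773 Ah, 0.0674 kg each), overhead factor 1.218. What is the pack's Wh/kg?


Step 1: V_pack = 20 * 3.298 = 65.96 V
Step 2: C_pack = 7 * 3.773 = 26.411 Ah
Step 3: E_pack = V_pack * C_pack = 65.96 * 26.411 = 1742.1 Wh
Step 4: m_pack = 20 * 7 * 0.0674 * 1.218 = 11.493 kg
Step 5: ED = E_pack / m_pack = 1742.1 / 11.493 = 151.6 Wh/kg

151.6 Wh/kg


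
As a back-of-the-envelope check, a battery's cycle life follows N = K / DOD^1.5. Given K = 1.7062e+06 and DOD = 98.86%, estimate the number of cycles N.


Step 1: DOD^1.5 = 98.86^1.5 = 982.95
Step 2: N = 1.7062e+06 / 982.95 = 1736 cycles

1736 cycles


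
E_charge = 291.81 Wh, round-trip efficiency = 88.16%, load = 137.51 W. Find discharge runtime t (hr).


Step 1: E_discharge = eta/100 * E_charge = 88.16/100 * 291.81 = 257.26 Wh
Step 2: t = E_discharge / P = 257.26 / 137.51 = 1.871 hr

1.871 hr


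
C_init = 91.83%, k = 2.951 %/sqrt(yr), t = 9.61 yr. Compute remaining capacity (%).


sqrt(t) = sqrt(9.61) = 3.1
C_final = 91.83 - 2.951 * 3.1 = 82.68%

82.68%


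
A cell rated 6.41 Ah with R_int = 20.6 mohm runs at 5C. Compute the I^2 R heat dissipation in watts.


Convert: R = 20.6 mohm = 0.0206 ohm
Step 1: I = C_rate * capacity = 5 * 6.41 = 32.05 A
Step 2: Q = I^2 * R = 32.05^2 * 0.0206 = 1027.2 * 0.0206 = 21.16 W

21.16 W


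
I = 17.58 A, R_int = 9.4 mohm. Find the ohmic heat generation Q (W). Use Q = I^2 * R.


Convert: R = 9.4 mohm = 0.0094 ohm
Q = I^2 * R = 17.58^2 * 0.0094 = 2.905 W

2.905 W


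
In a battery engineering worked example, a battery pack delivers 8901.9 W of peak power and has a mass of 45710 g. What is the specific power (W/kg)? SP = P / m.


Convert: m = 45710 g = 45.71 kg
Specific power = 8901.9 W / 45.71 kg = 194.7 W/kg

194.7 W/kg


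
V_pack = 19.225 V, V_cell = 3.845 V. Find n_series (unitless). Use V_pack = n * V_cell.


Rearranging: n = V_pack / V_cell = 19.225 / 3.845 = 5 cells

5


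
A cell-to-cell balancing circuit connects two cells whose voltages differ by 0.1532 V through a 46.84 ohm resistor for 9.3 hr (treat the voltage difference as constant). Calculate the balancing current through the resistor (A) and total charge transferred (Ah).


I_bal = dV / R = 0.1532 / 46.84 = 0.0032707 A
Q = I_bal * t = 0.0032707 * 9.3 = 0.03042 Ah

I=0.0032707 A, Q=0.03042 Ah


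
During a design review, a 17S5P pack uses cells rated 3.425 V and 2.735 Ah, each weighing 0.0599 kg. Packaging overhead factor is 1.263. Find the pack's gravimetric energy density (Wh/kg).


Step 1: V_pack = 17 * 3.425 = 58.225 V
Step 2: C_pack = 5 * 2.735 = 13.675 Ah
Step 3: E_pack = V_pack * C_pack = 58.225 * 13.675 = 796.23 Wh
Step 4: m_pack = 17 * 5 * 0.0599 * 1.263 = 6.4306 kg
Step 5: ED = E_pack / m_pack = 796.23 / 6.4306 = 123.8 Wh/kg

123.8 Wh/kg


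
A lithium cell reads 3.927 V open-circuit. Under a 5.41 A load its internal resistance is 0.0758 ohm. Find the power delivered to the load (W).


Step 1: V_terminal = OCV - I*R = 3.927 - 5.41 * 0.0758 = 3.5169 V
Step 2: P_out = V_terminal * I = 3.5169 * 5.41 = 19.03 W

19.03 W


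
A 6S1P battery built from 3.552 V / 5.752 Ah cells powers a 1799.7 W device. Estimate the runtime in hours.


Step 1: E_pack = Ns * V_cell * Np * C_cell = 6 * 3.552 * 1 * 5.752 = 122.59 Wh
Step 2: t = E_pack / P = 122.59 / 1799.7 = 0.06812 hr

0.06812 hr


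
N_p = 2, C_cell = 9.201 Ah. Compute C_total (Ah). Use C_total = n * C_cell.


C_total = 2 * 9.201 = 18.402 Ah

18.402 Ah


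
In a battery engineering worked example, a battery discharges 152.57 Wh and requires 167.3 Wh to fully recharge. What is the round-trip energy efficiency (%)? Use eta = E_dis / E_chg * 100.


eta_e = E_dis / E_chg * 100 = 152.57 / 167.3 * 100 = 91.20%

91.20%


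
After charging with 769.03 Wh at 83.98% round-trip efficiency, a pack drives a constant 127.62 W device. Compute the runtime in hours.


Step 1: E_discharge = eta/100 * E_charge = 83.98/100 * 769.03 = 645.83 Wh
Step 2: t = E_discharge / P = 645.83 / 127.62 = 5.061 hr

5.061 hr


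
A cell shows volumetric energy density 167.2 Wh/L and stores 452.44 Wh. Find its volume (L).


V = E / ED = 452.44 / 167.2 = 2.706 L

2.706 L


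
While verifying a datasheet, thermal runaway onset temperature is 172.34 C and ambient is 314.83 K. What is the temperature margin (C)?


Convert: T_ambient = 314.83 K = 41.68 C
margin = 172.34 - 41.68 = 130.66 C

130.66 C


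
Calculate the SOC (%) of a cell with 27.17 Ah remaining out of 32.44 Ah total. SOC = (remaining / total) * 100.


SOC% = 27.17 / 32.44 * 100 = 83.75%

83.75%
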